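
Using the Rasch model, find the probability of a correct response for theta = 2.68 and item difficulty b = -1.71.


theta - b = 2.68 - -1.71 = 4.39
exp(-(theta - b)) = exp(-4.39) = 0.0124
P = 1 / (1 + 0.0124)
P = 0.9878

0.9878


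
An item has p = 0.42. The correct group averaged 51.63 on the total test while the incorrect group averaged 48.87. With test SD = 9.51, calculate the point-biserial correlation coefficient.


q = 1 - p = 0.58
rpb = ((M1 - M0) / SD) * sqrt(p * q)
rpb = ((51.63 - 48.87) / 9.51) * sqrt(0.42 * 0.58)
rpb = 0.1432

0.1432


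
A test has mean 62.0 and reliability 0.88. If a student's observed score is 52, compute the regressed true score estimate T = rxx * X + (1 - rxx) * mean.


T_est = rxx * X + (1 - rxx) * mean
T_est = 0.88 * 52 + 0.12 * 62.0
T_est = 45.76 + 7.44
T_est = 53.2

53.2


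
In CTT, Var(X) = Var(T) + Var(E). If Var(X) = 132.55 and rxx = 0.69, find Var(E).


var_true = rxx * var_obs = 0.69 * 132.55 = 91.4595
var_error = var_obs - var_true
var_error = 132.55 - 91.4595
var_error = 41.0905

41.0905


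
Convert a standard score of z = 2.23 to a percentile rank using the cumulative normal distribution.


CDF(z) = 0.5 * (1 + erf(z/sqrt(2)))
erf(1.5768) = 0.9743
CDF = 0.9871
Percentile rank = 0.9871 * 100 = 98.71

98.71


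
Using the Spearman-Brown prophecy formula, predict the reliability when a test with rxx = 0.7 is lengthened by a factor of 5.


r_new = (n * rxx) / (1 + (n-1) * rxx)
r_new = (5 * 0.7) / (1 + 4 * 0.7)
r_new = 3.5 / 3.8
r_new = 0.9211

0.9211


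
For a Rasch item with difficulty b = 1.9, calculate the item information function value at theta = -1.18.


P = 1/(1+exp(-(-1.18-1.9))) = 0.0439
I = P*(1-P) = 0.0439 * 0.9561
I = 0.042

0.042


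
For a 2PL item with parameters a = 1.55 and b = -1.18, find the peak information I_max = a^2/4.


For 2PL, max info at theta = b = -1.18
I_max = a^2 / 4 = 1.55^2 / 4
= 2.4025 / 4
I_max = 0.6006

0.6006


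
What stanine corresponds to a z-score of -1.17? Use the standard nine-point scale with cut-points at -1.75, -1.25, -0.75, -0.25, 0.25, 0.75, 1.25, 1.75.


Stanine boundaries: [-1.75, -1.25, -0.75, -0.25, 0.25, 0.75, 1.25, 1.75]
z = -1.17
Check each boundary:
  z >= -1.75 -> could be stanine 2
  z >= -1.25 -> could be stanine 3
  z < -0.75
  z < -0.25
  z < 0.25
  z < 0.75
  z < 1.25
  z < 1.75
Highest qualifying boundary gives stanine = 3

3


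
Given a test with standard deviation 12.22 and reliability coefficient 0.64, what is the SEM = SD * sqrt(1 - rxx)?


SEM = SD * sqrt(1 - rxx)
SEM = 12.22 * sqrt(1 - 0.64)
SEM = 12.22 * sqrt(0.36) = 12.22 * 0.6
SEM = 7.332

7.332


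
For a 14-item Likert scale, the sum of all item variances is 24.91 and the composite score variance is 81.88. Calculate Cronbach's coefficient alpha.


alpha = (k/(k-1)) * (1 - sum(si^2)/s_total^2)
= (14/13) * (1 - 24.91/81.88)
alpha = 0.7493

0.7493


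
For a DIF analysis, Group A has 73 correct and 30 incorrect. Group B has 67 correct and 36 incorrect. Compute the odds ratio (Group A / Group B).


Odds_A = 73/30 = 2.4333
Odds_B = 67/36 = 1.8611
OR = Odds_A / Odds_B = 2.4333 / 1.8611
Exactly, OR = (73 * 36) / (30 * 67) = 2628 / 2010
OR = 1.3075

1.3075


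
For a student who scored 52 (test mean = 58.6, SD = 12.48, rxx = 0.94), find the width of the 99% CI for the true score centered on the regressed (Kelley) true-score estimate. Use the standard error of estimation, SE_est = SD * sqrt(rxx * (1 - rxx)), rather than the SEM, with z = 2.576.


True score estimate = 0.94*52 + 0.06*58.6 = 52.396
SE_est = SD * sqrt(rxx * (1 - rxx)) = 12.48 * sqrt(0.94 * 0.06) = 12.48 * sqrt(0.0564) = 2.963836
CI = T_est +/- z * SE_est, so width = 2 * z * SE_est = 2 * 2.576 * 2.963836
Width = 15.2697

15.2697


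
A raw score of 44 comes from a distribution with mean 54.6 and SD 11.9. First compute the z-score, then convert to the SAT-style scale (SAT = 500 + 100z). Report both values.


z = (X - mean) / SD = (44 - 54.6) / 11.9
z = -10.6 / 11.9
z = -0.8908
SAT-scale = SAT = 500 + 100z
Carry z at full precision (z = -10.6 / 11.9) into the conversion:
SAT-scale = 500 + 100 * (-10.6 / 11.9) = 500 + -1060 / 11.9
SAT-scale = 500 + -89.0756
SAT-scale = 410.9244

410.9244


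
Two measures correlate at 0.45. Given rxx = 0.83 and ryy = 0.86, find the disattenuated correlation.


r_corrected = rxy / sqrt(rxx * ryy)
= 0.45 / sqrt(0.83 * 0.86)
= 0.45 / sqrt(0.7138)
= 0.45 / 0.844867
r_corrected = 0.5326

0.5326


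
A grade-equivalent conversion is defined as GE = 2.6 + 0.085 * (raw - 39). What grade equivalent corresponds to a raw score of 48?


raw - median = 48 - 39 = 9
slope * diff = 0.085 * 9 = 0.765
GE = 2.6 + 0.765
GE = 3.365

3.365


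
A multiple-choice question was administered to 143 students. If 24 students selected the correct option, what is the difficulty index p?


Item difficulty p = number correct / total examinees
p = 24 / 143
p = 0.1678

0.1678


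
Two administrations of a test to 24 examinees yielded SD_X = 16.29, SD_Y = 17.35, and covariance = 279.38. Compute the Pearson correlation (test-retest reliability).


r = cov(X,Y) / (SD_X * SD_Y)
r = 279.38 / (16.29 * 17.35)
r = 279.38 / 282.6315
r = 0.9885

0.9885


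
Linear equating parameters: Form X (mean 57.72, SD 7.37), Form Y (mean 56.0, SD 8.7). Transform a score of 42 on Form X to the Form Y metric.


slope = SD_Y / SD_X = 8.7 / 7.37 ~ 1.1805
intercept = mean_Y - slope * mean_X = 56.0 - (8.7 / 7.37) * 57.72 ~ -12.1362
Y = slope * X + intercept. To avoid rounding drift from the rounded slope/intercept, evaluate the equivalent form Y = mean_Y + SD_Y * (X - mean_X) / SD_X at full precision:
Y = 56.0 + 8.7 * (42 - 57.72) / 7.37
Y = 56.0 - 8.7 * 15.72 / 7.37
Y = 56.0 - 136.764 / 7.37
Y = 56.0 - 18.5569
Y = 37.4431

37.4431


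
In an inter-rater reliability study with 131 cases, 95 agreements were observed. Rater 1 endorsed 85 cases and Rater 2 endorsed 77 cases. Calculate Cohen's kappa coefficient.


P_o = 95/131 = 0.725191
P_e = (85*77 + 46*54) / 17161 = 0.526135
kappa = (P_o - P_e) / (1 - P_e)
kappa = (0.725191 - 0.526135) / (1 - 0.526135)
kappa = 0.4201

0.4201


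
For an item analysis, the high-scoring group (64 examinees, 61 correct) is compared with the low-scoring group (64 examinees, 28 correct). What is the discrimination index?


p_upper = 61/64 = 0.9531
p_lower = 28/64 = 0.4375
D = 0.9531 - 0.4375 = 0.5156

0.5156


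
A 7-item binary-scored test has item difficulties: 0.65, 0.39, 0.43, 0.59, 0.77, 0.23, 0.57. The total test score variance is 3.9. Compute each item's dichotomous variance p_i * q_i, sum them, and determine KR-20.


For each item, compute p_i * q_i:
  Item 1: 0.65 * 0.35 = 0.2275
  Item 2: 0.39 * 0.61 = 0.2379
  Item 3: 0.43 * 0.57 = 0.2451
  Item 4: 0.59 * 0.41 = 0.2419
  Item 5: 0.77 * 0.23 = 0.1771
  Item 6: 0.23 * 0.77 = 0.1771
  Item 7: 0.57 * 0.43 = 0.2451
Sum(p_i * q_i) = 0.2275 + 0.2379 + 0.2451 + 0.2419 + 0.1771 + 0.1771 + 0.2451 = 1.5517
KR-20 = (k/(k-1)) * (1 - Sum(p_i*q_i) / Var_total)
= (7/6) * (1 - 1.5517/3.9)
= 1.1667 * 0.6021
KR-20 = 0.7025

0.7025


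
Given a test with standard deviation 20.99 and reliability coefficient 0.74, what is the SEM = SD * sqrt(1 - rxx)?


SEM = SD * sqrt(1 - rxx)
SEM = 20.99 * sqrt(1 - 0.74)
SEM = 20.99 * sqrt(0.26) = 20.99 * 0.509902
SEM = 10.7028

10.7028


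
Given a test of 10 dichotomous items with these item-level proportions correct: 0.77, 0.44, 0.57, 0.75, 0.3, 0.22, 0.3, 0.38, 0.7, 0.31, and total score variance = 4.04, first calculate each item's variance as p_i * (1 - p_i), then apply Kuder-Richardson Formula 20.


For each item, compute p_i * q_i:
  Item 1: 0.77 * 0.23 = 0.1771
  Item 2: 0.44 * 0.56 = 0.2464
  Item 3: 0.57 * 0.43 = 0.2451
  Item 4: 0.75 * 0.25 = 0.1875
  Item 5: 0.3 * 0.7 = 0.21
  Item 6: 0.22 * 0.78 = 0.1716
  Item 7: 0.3 * 0.7 = 0.21
  Item 8: 0.38 * 0.62 = 0.2356
  Item 9: 0.7 * 0.3 = 0.21
  Item 10: 0.31 * 0.69 = 0.2139
Sum(p_i * q_i) = 0.1771 + 0.2464 + 0.2451 + 0.1875 + 0.21 + 0.1716 + 0.21 + 0.2356 + 0.21 + 0.2139 = 2.1072
KR-20 = (k/(k-1)) * (1 - Sum(p_i*q_i) / Var_total)
= (10/9) * (1 - 2.1072/4.04)
= 1.1111 * 0.4784
KR-20 = 0.5316

0.5316


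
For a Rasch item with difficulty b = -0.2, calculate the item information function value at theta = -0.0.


P = 1/(1+exp(-(-0.0--0.2))) = 0.5498
I = P*(1-P) = 0.5498 * 0.4502
I = 0.2475

0.2475


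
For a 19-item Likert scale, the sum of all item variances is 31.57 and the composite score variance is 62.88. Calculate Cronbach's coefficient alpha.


alpha = (k/(k-1)) * (1 - sum(si^2)/s_total^2)
= (19/18) * (1 - 31.57/62.88)
alpha = 0.5256

0.5256


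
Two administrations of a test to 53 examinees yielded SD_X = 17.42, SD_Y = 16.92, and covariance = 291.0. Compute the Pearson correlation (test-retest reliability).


r = cov(X,Y) / (SD_X * SD_Y)
r = 291.0 / (17.42 * 16.92)
r = 291.0 / 294.7464
r = 0.9873

0.9873


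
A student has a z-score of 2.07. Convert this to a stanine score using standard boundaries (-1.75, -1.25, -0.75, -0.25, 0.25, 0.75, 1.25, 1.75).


Stanine boundaries: [-1.75, -1.25, -0.75, -0.25, 0.25, 0.75, 1.25, 1.75]
z = 2.07
Check each boundary:
  z >= -1.75 -> could be stanine 2
  z >= -1.25 -> could be stanine 3
  z >= -0.75 -> could be stanine 4
  z >= -0.25 -> could be stanine 5
  z >= 0.25 -> could be stanine 6
  z >= 0.75 -> could be stanine 7
  z >= 1.25 -> could be stanine 8
  z >= 1.75 -> could be stanine 9
Highest qualifying boundary gives stanine = 9

9


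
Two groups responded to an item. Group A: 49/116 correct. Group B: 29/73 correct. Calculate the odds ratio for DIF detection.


Odds_A = 49/67 = 0.7313
Odds_B = 29/44 = 0.6591
OR = Odds_A / Odds_B = 0.7313 / 0.6591
Exactly, OR = (49 * 44) / (67 * 29) = 2156 / 1943
OR = 1.1096

1.1096


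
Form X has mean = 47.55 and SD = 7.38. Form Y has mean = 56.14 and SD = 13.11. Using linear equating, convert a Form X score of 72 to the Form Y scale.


slope = SD_Y / SD_X = 13.11 / 7.38 ~ 1.7764
intercept = mean_Y - slope * mean_X = 56.14 - (13.11 / 7.38) * 47.55 ~ -28.3289
Y = slope * X + intercept. To avoid rounding drift from the rounded slope/intercept, evaluate the equivalent form Y = mean_Y + SD_Y * (X - mean_X) / SD_X at full precision:
Y = 56.14 + 13.11 * (72 - 47.55) / 7.38
Y = 56.14 + 13.11 * 24.45 / 7.38
Y = 56.14 + 320.5395 / 7.38
Y = 56.14 + 43.4335
Y = 99.5735

99.5735


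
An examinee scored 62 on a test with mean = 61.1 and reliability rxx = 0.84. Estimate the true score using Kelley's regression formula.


T_est = rxx * X + (1 - rxx) * mean
T_est = 0.84 * 62 + 0.16 * 61.1
T_est = 52.08 + 9.776
T_est = 61.856

61.856


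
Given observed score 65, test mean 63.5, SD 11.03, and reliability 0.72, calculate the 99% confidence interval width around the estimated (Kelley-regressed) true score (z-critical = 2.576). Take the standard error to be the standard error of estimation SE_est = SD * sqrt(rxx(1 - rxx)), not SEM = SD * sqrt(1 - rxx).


True score estimate = 0.72*65 + 0.28*63.5 = 64.58
SE_est = SD * sqrt(rxx * (1 - rxx)) = 11.03 * sqrt(0.72 * 0.28) = 11.03 * sqrt(0.2016) = 4.952458
CI = T_est +/- z * SE_est, so width = 2 * z * SE_est = 2 * 2.576 * 4.952458
Width = 25.5151

25.5151


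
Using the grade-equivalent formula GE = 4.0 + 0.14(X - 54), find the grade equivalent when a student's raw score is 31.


raw - median = 31 - 54 = -23
slope * diff = 0.14 * -23 = -3.22
GE = 4.0 + -3.22
GE = 0.78

0.78


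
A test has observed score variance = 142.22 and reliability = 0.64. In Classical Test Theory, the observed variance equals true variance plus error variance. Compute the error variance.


var_true = rxx * var_obs = 0.64 * 142.22 = 91.0208
var_error = var_obs - var_true
var_error = 142.22 - 91.0208
var_error = 51.1992

51.1992


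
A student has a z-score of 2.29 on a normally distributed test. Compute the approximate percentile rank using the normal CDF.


CDF(z) = 0.5 * (1 + erf(z/sqrt(2)))
erf(1.6193) = 0.978
CDF = 0.989
Percentile rank = 0.989 * 100 = 98.9

98.9


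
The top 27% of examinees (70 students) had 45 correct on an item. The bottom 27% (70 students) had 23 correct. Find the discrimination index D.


p_upper = 45/70 = 0.6429
p_lower = 23/70 = 0.3286
D = 0.6429 - 0.3286 = 0.3143

0.3143


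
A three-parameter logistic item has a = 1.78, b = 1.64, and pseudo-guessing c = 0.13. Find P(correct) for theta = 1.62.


logit = 1.78*(1.62 - 1.64) = -0.0356
P* = 1/(1 + exp(--0.0356)) = 0.4911
P = 0.13 + (1 - 0.13) * 0.4911
P = 0.5573

0.5573


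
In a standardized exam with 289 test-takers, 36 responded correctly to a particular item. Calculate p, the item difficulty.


Item difficulty p = number correct / total examinees
p = 36 / 289
p = 0.1246

0.1246


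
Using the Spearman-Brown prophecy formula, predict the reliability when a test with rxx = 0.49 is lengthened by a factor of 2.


r_new = (n * rxx) / (1 + (n-1) * rxx)
r_new = (2 * 0.49) / (1 + 1 * 0.49)
r_new = 0.98 / 1.49
r_new = 0.6577

0.6577


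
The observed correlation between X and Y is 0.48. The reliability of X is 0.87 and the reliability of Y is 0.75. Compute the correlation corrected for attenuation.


r_corrected = rxy / sqrt(rxx * ryy)
= 0.48 / sqrt(0.87 * 0.75)
= 0.48 / sqrt(0.6525)
= 0.48 / 0.807775
r_corrected = 0.5942

0.5942


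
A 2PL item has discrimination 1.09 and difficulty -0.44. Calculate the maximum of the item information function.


For 2PL, max info at theta = b = -0.44
I_max = a^2 / 4 = 1.09^2 / 4
= 1.1881 / 4
I_max = 0.297

0.297


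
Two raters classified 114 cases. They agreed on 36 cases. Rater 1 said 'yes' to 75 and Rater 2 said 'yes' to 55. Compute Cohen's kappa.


P_o = 36/114 = 0.315789
P_e = (75*55 + 39*59) / 12996 = 0.49446
kappa = (P_o - P_e) / (1 - P_e)
kappa = (0.315789 - 0.49446) / (1 - 0.49446)
kappa = -0.3534

-0.3534


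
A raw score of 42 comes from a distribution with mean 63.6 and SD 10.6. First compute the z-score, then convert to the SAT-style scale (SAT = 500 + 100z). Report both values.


z = (X - mean) / SD = (42 - 63.6) / 10.6
z = -21.6 / 10.6
z = -2.0377
SAT-scale = SAT = 500 + 100z
Carry z at full precision (z = -21.6 / 10.6) into the conversion:
SAT-scale = 500 + 100 * (-21.6 / 10.6) = 500 + -2160 / 10.6
SAT-scale = 500 + -203.7736
SAT-scale = 296.2264

296.2264


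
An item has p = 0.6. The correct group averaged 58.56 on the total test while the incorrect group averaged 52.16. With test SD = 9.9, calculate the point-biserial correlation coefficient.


q = 1 - p = 0.4
rpb = ((M1 - M0) / SD) * sqrt(p * q)
rpb = ((58.56 - 52.16) / 9.9) * sqrt(0.6 * 0.4)
rpb = 0.3167

0.3167


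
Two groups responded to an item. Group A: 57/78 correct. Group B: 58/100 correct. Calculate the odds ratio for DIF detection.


Odds_A = 57/21 = 2.7143
Odds_B = 58/42 = 1.381
OR = Odds_A / Odds_B = 2.7143 / 1.381
Exactly, OR = (57 * 42) / (21 * 58) = 2394 / 1218
OR = 1.9655

1.9655


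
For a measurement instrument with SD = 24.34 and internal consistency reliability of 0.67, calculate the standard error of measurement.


SEM = SD * sqrt(1 - rxx)
SEM = 24.34 * sqrt(1 - 0.67)
SEM = 24.34 * sqrt(0.33) = 24.34 * 0.574456
SEM = 13.9823

13.9823


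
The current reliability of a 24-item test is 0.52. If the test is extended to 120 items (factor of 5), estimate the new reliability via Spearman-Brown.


r_new = (n * rxx) / (1 + (n-1) * rxx)
r_new = (5 * 0.52) / (1 + 4 * 0.52)
r_new = 2.6 / 3.08
r_new = 0.8442

0.8442


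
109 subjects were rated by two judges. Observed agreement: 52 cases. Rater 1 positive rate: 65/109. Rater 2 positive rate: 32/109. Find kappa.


P_o = 52/109 = 0.477064
P_e = (65*32 + 44*77) / 11881 = 0.460231
kappa = (P_o - P_e) / (1 - P_e)
kappa = (0.477064 - 0.460231) / (1 - 0.460231)
kappa = 0.0312

0.0312


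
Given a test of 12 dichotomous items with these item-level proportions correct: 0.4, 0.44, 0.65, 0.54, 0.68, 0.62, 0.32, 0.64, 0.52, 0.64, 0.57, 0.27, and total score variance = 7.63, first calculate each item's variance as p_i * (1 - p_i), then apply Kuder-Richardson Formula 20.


For each item, compute p_i * q_i:
  Item 1: 0.4 * 0.6 = 0.24
  Item 2: 0.44 * 0.56 = 0.2464
  Item 3: 0.65 * 0.35 = 0.2275
  Item 4: 0.54 * 0.46 = 0.2484
  Item 5: 0.68 * 0.32 = 0.2176
  Item 6: 0.62 * 0.38 = 0.2356
  Item 7: 0.32 * 0.68 = 0.2176
  Item 8: 0.64 * 0.36 = 0.2304
  Item 9: 0.52 * 0.48 = 0.2496
  Item 10: 0.64 * 0.36 = 0.2304
  Item 11: 0.57 * 0.43 = 0.2451
  Item 12: 0.27 * 0.73 = 0.1971
Sum(p_i * q_i) = 0.24 + 0.2464 + 0.2275 + 0.2484 + 0.2176 + 0.2356 + 0.2176 + 0.2304 + 0.2496 + 0.2304 + 0.2451 + 0.1971 = 2.7857
KR-20 = (k/(k-1)) * (1 - Sum(p_i*q_i) / Var_total)
= (12/11) * (1 - 2.7857/7.63)
= 1.0909 * 0.6349
KR-20 = 0.6926

0.6926


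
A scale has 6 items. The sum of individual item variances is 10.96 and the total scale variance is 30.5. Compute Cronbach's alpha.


alpha = (k/(k-1)) * (1 - sum(si^2)/s_total^2)
= (6/5) * (1 - 10.96/30.5)
alpha = 0.7688

0.7688


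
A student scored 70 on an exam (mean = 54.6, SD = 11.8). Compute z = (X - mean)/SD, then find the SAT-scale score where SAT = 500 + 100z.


z = (X - mean) / SD = (70 - 54.6) / 11.8
z = 15.4 / 11.8
z = 1.3051
SAT-scale = SAT = 500 + 100z
Carry z at full precision (z = 15.4 / 11.8) into the conversion:
SAT-scale = 500 + 100 * (15.4 / 11.8) = 500 + 1540 / 11.8
SAT-scale = 500 + 130.5085
SAT-scale = 630.5085

630.5085


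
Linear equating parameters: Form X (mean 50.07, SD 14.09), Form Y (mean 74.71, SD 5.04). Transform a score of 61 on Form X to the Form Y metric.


slope = SD_Y / SD_X = 5.04 / 14.09 ~ 0.3577
intercept = mean_Y - slope * mean_X = 74.71 - (5.04 / 14.09) * 50.07 ~ 56.7999
Y = slope * X + intercept. To avoid rounding drift from the rounded slope/intercept, evaluate the equivalent form Y = mean_Y + SD_Y * (X - mean_X) / SD_X at full precision:
Y = 74.71 + 5.04 * (61 - 50.07) / 14.09
Y = 74.71 + 5.04 * 10.93 / 14.09
Y = 74.71 + 55.0872 / 14.09
Y = 74.71 + 3.9097
Y = 78.6197

78.6197


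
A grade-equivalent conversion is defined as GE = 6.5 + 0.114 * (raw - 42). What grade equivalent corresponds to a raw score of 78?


raw - median = 78 - 42 = 36
slope * diff = 0.114 * 36 = 4.104
GE = 6.5 + 4.104
GE = 10.604

10.604


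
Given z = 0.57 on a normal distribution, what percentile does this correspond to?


CDF(z) = 0.5 * (1 + erf(z/sqrt(2)))
erf(0.4031) = 0.4313
CDF = 0.7157
Percentile rank = 0.7157 * 100 = 71.57

71.57


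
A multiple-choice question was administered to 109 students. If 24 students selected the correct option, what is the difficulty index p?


Item difficulty p = number correct / total examinees
p = 24 / 109
p = 0.2202

0.2202


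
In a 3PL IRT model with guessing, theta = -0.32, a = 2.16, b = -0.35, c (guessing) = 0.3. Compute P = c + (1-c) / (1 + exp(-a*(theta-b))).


logit = 2.16*(-0.32 - -0.35) = 0.0648
P* = 1/(1 + exp(-0.0648)) = 0.5162
P = 0.3 + (1 - 0.3) * 0.5162
P = 0.6613

0.6613


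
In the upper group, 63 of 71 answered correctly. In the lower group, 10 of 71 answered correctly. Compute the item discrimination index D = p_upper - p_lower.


p_upper = 63/71 = 0.8873
p_lower = 10/71 = 0.1408
D = 0.8873 - 0.1408 = 0.7465

0.7465


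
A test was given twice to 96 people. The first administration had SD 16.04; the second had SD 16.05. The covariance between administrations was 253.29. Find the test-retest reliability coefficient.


r = cov(X,Y) / (SD_X * SD_Y)
r = 253.29 / (16.04 * 16.05)
r = 253.29 / 257.442
r = 0.9839

0.9839


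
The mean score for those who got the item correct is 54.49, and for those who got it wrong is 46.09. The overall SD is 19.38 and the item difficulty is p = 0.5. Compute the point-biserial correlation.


q = 1 - p = 0.5
rpb = ((M1 - M0) / SD) * sqrt(p * q)
rpb = ((54.49 - 46.09) / 19.38) * sqrt(0.5 * 0.5)
rpb = 0.2167

0.2167


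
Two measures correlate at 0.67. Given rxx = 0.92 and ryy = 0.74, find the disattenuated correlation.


r_corrected = rxy / sqrt(rxx * ryy)
= 0.67 / sqrt(0.92 * 0.74)
= 0.67 / sqrt(0.6808)
= 0.67 / 0.825106
r_corrected = 0.812

0.812


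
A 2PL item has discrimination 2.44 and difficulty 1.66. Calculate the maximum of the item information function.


For 2PL, max info at theta = b = 1.66
I_max = a^2 / 4 = 2.44^2 / 4
= 5.9536 / 4
I_max = 1.4884

1.4884


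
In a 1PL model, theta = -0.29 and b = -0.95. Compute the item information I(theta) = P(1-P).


P = 1/(1+exp(-(-0.29--0.95))) = 0.6593
I = P*(1-P) = 0.6593 * 0.3407
I = 0.2246

0.2246


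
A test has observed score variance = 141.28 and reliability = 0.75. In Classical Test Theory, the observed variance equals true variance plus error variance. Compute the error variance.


var_true = rxx * var_obs = 0.75 * 141.28 = 105.96
var_error = var_obs - var_true
var_error = 141.28 - 105.96
var_error = 35.32

35.32


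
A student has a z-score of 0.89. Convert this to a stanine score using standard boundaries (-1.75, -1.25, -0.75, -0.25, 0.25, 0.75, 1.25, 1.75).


Stanine boundaries: [-1.75, -1.25, -0.75, -0.25, 0.25, 0.75, 1.25, 1.75]
z = 0.89
Check each boundary:
  z >= -1.75 -> could be stanine 2
  z >= -1.25 -> could be stanine 3
  z >= -0.75 -> could be stanine 4
  z >= -0.25 -> could be stanine 5
  z >= 0.25 -> could be stanine 6
  z >= 0.75 -> could be stanine 7
  z < 1.25
  z < 1.75
Highest qualifying boundary gives stanine = 7

7


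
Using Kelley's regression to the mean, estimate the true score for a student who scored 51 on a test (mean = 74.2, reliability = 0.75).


T_est = rxx * X + (1 - rxx) * mean
T_est = 0.75 * 51 + 0.25 * 74.2
T_est = 38.25 + 18.55
T_est = 56.8

56.8


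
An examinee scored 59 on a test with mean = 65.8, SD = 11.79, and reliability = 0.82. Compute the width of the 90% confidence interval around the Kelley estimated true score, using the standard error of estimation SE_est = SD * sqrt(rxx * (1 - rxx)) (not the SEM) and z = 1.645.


True score estimate = 0.82*59 + 0.18*65.8 = 60.224
SE_est = SD * sqrt(rxx * (1 - rxx)) = 11.79 * sqrt(0.82 * 0.18) = 11.79 * sqrt(0.1476) = 4.52957
CI = T_est +/- z * SE_est, so width = 2 * z * SE_est = 2 * 1.645 * 4.52957
Width = 14.9023

14.9023


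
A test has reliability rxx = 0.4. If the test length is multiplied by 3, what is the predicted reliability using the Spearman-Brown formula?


r_new = (n * rxx) / (1 + (n-1) * rxx)
r_new = (3 * 0.4) / (1 + 2 * 0.4)
r_new = 1.2 / 1.8
r_new = 0.6667

0.6667


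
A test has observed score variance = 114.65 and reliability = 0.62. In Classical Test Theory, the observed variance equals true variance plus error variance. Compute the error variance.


var_true = rxx * var_obs = 0.62 * 114.65 = 71.083
var_error = var_obs - var_true
var_error = 114.65 - 71.083
var_error = 43.567

43.567


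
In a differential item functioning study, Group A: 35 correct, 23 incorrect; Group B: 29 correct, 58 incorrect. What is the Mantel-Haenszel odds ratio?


Odds_A = 35/23 = 1.5217
Odds_B = 29/58 = 0.5
OR = Odds_A / Odds_B = 1.5217 / 0.5
Exactly, OR = (35 * 58) / (23 * 29) = 2030 / 667
OR = 3.0435

3.0435


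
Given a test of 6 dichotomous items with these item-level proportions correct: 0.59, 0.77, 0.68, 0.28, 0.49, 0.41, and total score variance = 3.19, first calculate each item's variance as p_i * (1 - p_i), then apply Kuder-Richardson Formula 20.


For each item, compute p_i * q_i:
  Item 1: 0.59 * 0.41 = 0.2419
  Item 2: 0.77 * 0.23 = 0.1771
  Item 3: 0.68 * 0.32 = 0.2176
  Item 4: 0.28 * 0.72 = 0.2016
  Item 5: 0.49 * 0.51 = 0.2499
  Item 6: 0.41 * 0.59 = 0.2419
Sum(p_i * q_i) = 0.2419 + 0.1771 + 0.2176 + 0.2016 + 0.2499 + 0.2419 = 1.33
KR-20 = (k/(k-1)) * (1 - Sum(p_i*q_i) / Var_total)
= (6/5) * (1 - 1.33/3.19)
= 1.2 * 0.5831
KR-20 = 0.6997

0.6997


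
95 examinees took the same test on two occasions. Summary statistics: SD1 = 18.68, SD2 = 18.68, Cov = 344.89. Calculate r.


r = cov(X,Y) / (SD_X * SD_Y)
r = 344.89 / (18.68 * 18.68)
r = 344.89 / 348.9424
r = 0.9884

0.9884


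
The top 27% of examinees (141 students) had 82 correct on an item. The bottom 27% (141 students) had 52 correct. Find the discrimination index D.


p_upper = 82/141 = 0.5816
p_lower = 52/141 = 0.3688
D = 0.5816 - 0.3688 = 0.2128

0.2128


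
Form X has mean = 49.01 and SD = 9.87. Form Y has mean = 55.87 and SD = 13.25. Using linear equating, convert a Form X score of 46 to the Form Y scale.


slope = SD_Y / SD_X = 13.25 / 9.87 ~ 1.3425
intercept = mean_Y - slope * mean_X = 55.87 - (13.25 / 9.87) * 49.01 ~ -9.9236
Y = slope * X + intercept. To avoid rounding drift from the rounded slope/intercept, evaluate the equivalent form Y = mean_Y + SD_Y * (X - mean_X) / SD_X at full precision:
Y = 55.87 + 13.25 * (46 - 49.01) / 9.87
Y = 55.87 - 13.25 * 3.01 / 9.87
Y = 55.87 - 39.8825 / 9.87
Y = 55.87 - 4.0408
Y = 51.8292

51.8292


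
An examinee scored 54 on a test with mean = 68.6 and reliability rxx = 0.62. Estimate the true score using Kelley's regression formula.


T_est = rxx * X + (1 - rxx) * mean
T_est = 0.62 * 54 + 0.38 * 68.6
T_est = 33.48 + 26.068
T_est = 59.548

59.548


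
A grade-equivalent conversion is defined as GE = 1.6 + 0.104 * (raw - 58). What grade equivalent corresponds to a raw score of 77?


raw - median = 77 - 58 = 19
slope * diff = 0.104 * 19 = 1.976
GE = 1.6 + 1.976
GE = 3.576

3.576


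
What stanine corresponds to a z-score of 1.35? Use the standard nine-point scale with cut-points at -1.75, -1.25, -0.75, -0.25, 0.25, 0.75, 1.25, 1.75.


Stanine boundaries: [-1.75, -1.25, -0.75, -0.25, 0.25, 0.75, 1.25, 1.75]
z = 1.35
Check each boundary:
  z >= -1.75 -> could be stanine 2
  z >= -1.25 -> could be stanine 3
  z >= -0.75 -> could be stanine 4
  z >= -0.25 -> could be stanine 5
  z >= 0.25 -> could be stanine 6
  z >= 0.75 -> could be stanine 7
  z >= 1.25 -> could be stanine 8
  z < 1.75
Highest qualifying boundary gives stanine = 8

8


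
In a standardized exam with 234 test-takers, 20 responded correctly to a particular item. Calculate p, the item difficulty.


Item difficulty p = number correct / total examinees
p = 20 / 234
p = 0.0855

0.0855


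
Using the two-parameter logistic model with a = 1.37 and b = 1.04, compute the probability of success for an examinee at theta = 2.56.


a*(theta - b) = 1.37 * (2.56 - 1.04) = 2.0824
exp(-2.0824) = 0.1246
P = 1 / (1 + 0.1246)
P = 0.8892

0.8892


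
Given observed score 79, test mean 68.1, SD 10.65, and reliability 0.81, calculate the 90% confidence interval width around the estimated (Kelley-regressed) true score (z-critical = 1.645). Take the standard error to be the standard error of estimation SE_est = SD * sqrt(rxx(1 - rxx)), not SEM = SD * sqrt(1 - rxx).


True score estimate = 0.81*79 + 0.19*68.1 = 76.929
SE_est = SD * sqrt(rxx * (1 - rxx)) = 10.65 * sqrt(0.81 * 0.19) = 10.65 * sqrt(0.1539) = 4.178005
CI = T_est +/- z * SE_est, so width = 2 * z * SE_est = 2 * 1.645 * 4.178005
Width = 13.7456

13.7456


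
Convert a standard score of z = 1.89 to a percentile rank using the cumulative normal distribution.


CDF(z) = 0.5 * (1 + erf(z/sqrt(2)))
erf(1.3364) = 0.9412
CDF = 0.9706
Percentile rank = 0.9706 * 100 = 97.06

97.06


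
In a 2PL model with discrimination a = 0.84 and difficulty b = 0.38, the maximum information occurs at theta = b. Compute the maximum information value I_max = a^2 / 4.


For 2PL, max info at theta = b = 0.38
I_max = a^2 / 4 = 0.84^2 / 4
= 0.7056 / 4
I_max = 0.1764

0.1764


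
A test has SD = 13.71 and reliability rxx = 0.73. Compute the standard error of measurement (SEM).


SEM = SD * sqrt(1 - rxx)
SEM = 13.71 * sqrt(1 - 0.73)
SEM = 13.71 * sqrt(0.27) = 13.71 * 0.519615
SEM = 7.1239

7.1239


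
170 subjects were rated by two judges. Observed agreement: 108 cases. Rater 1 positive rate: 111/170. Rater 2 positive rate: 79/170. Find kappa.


P_o = 108/170 = 0.635294
P_e = (111*79 + 59*91) / 28900 = 0.489204
kappa = (P_o - P_e) / (1 - P_e)
kappa = (0.635294 - 0.489204) / (1 - 0.489204)
kappa = 0.286

0.286


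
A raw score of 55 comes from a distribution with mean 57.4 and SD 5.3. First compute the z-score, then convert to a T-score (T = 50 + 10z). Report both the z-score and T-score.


z = (X - mean) / SD = (55 - 57.4) / 5.3
z = -2.4 / 5.3
z = -0.4528
T-score = T = 50 + 10z
Carry z at full precision (z = -2.4 / 5.3) into the conversion:
T-score = 50 + 10 * (-2.4 / 5.3) = 50 + -24 / 5.3
T-score = 50 + -4.5283
T-score = 45.4717

45.4717


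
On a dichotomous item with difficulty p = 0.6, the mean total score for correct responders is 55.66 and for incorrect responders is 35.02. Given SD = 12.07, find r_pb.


q = 1 - p = 0.4
rpb = ((M1 - M0) / SD) * sqrt(p * q)
rpb = ((55.66 - 35.02) / 12.07) * sqrt(0.6 * 0.4)
rpb = 0.8377

0.8377


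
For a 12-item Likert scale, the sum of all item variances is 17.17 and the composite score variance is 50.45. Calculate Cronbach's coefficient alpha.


alpha = (k/(k-1)) * (1 - sum(si^2)/s_total^2)
= (12/11) * (1 - 17.17/50.45)
alpha = 0.7196

0.7196


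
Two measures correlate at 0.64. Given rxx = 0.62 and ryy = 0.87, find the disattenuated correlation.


r_corrected = rxy / sqrt(rxx * ryy)
= 0.64 / sqrt(0.62 * 0.87)
= 0.64 / sqrt(0.5394)
= 0.64 / 0.734439
r_corrected = 0.8714

0.8714


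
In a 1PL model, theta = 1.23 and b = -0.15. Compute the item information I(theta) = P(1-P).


P = 1/(1+exp(-(1.23--0.15))) = 0.799
I = P*(1-P) = 0.799 * 0.201
I = 0.1606

0.1606


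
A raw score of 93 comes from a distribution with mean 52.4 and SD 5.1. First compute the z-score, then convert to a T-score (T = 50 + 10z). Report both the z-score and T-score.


z = (X - mean) / SD = (93 - 52.4) / 5.1
z = 40.6 / 5.1
z = 7.9608
T-score = T = 50 + 10z
Carry z at full precision (z = 40.6 / 5.1) into the conversion:
T-score = 50 + 10 * (40.6 / 5.1) = 50 + 406 / 5.1
T-score = 50 + 79.6078
T-score = 129.6078

129.6078


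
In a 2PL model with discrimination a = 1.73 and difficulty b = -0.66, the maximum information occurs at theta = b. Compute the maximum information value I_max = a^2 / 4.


For 2PL, max info at theta = b = -0.66
I_max = a^2 / 4 = 1.73^2 / 4
= 2.9929 / 4
I_max = 0.7482

0.7482


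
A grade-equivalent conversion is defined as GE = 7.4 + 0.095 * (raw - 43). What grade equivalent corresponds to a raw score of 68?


raw - median = 68 - 43 = 25
slope * diff = 0.095 * 25 = 2.375
GE = 7.4 + 2.375
GE = 9.775

9.775


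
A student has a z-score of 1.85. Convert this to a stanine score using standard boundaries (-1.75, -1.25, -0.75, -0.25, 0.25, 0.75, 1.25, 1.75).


Stanine boundaries: [-1.75, -1.25, -0.75, -0.25, 0.25, 0.75, 1.25, 1.75]
z = 1.85
Check each boundary:
  z >= -1.75 -> could be stanine 2
  z >= -1.25 -> could be stanine 3
  z >= -0.75 -> could be stanine 4
  z >= -0.25 -> could be stanine 5
  z >= 0.25 -> could be stanine 6
  z >= 0.75 -> could be stanine 7
  z >= 1.25 -> could be stanine 8
  z >= 1.75 -> could be stanine 9
Highest qualifying boundary gives stanine = 9

9


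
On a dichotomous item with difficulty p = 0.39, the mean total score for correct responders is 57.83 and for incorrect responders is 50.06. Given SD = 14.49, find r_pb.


q = 1 - p = 0.61
rpb = ((M1 - M0) / SD) * sqrt(p * q)
rpb = ((57.83 - 50.06) / 14.49) * sqrt(0.39 * 0.61)
rpb = 0.2615

0.2615


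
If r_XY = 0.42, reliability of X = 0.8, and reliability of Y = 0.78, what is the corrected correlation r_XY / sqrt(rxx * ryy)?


r_corrected = rxy / sqrt(rxx * ryy)
= 0.42 / sqrt(0.8 * 0.78)
= 0.42 / sqrt(0.624)
= 0.42 / 0.789937
r_corrected = 0.5317

0.5317


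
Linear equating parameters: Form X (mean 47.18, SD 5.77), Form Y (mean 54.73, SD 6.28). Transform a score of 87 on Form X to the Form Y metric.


slope = SD_Y / SD_X = 6.28 / 5.77 ~ 1.0884
intercept = mean_Y - slope * mean_X = 54.73 - (6.28 / 5.77) * 47.18 ~ 3.3798
Y = slope * X + intercept. To avoid rounding drift from the rounded slope/intercept, evaluate the equivalent form Y = mean_Y + SD_Y * (X - mean_X) / SD_X at full precision:
Y = 54.73 + 6.28 * (87 - 47.18) / 5.77
Y = 54.73 + 6.28 * 39.82 / 5.77
Y = 54.73 + 250.0696 / 5.77
Y = 54.73 + 43.3396
Y = 98.0696

98.0696


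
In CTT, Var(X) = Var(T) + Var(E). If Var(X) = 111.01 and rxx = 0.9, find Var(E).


var_true = rxx * var_obs = 0.9 * 111.01 = 99.909
var_error = var_obs - var_true
var_error = 111.01 - 99.909
var_error = 11.101

11.101


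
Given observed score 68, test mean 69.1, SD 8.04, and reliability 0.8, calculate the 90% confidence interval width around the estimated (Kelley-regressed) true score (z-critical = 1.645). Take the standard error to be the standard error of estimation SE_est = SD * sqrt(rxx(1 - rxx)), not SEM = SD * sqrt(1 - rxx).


True score estimate = 0.8*68 + 0.2*69.1 = 68.22
SE_est = SD * sqrt(rxx * (1 - rxx)) = 8.04 * sqrt(0.8 * 0.2) = 8.04 * sqrt(0.16) = 3.216
CI = T_est +/- z * SE_est, so width = 2 * z * SE_est = 2 * 1.645 * 3.216
Width = 10.5806

10.5806


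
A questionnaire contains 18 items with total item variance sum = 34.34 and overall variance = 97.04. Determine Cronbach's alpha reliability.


alpha = (k/(k-1)) * (1 - sum(si^2)/s_total^2)
= (18/17) * (1 - 34.34/97.04)
alpha = 0.6841

0.6841


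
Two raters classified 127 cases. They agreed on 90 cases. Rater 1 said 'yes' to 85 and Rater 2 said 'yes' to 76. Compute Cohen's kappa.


P_o = 90/127 = 0.708661
P_e = (85*76 + 42*51) / 16129 = 0.533325
kappa = (P_o - P_e) / (1 - P_e)
kappa = (0.708661 - 0.533325) / (1 - 0.533325)
kappa = 0.3757

0.3757


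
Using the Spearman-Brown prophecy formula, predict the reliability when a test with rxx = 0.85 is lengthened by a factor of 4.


r_new = (n * rxx) / (1 + (n-1) * rxx)
r_new = (4 * 0.85) / (1 + 3 * 0.85)
r_new = 3.4 / 3.55
r_new = 0.9577

0.9577


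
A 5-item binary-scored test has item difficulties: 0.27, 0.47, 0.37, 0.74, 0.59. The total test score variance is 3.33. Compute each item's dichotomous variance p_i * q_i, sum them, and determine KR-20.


For each item, compute p_i * q_i:
  Item 1: 0.27 * 0.73 = 0.1971
  Item 2: 0.47 * 0.53 = 0.2491
  Item 3: 0.37 * 0.63 = 0.2331
  Item 4: 0.74 * 0.26 = 0.1924
  Item 5: 0.59 * 0.41 = 0.2419
Sum(p_i * q_i) = 0.1971 + 0.2491 + 0.2331 + 0.1924 + 0.2419 = 1.1136
KR-20 = (k/(k-1)) * (1 - Sum(p_i*q_i) / Var_total)
= (5/4) * (1 - 1.1136/3.33)
= 1.25 * 0.6656
KR-20 = 0.832

0.832


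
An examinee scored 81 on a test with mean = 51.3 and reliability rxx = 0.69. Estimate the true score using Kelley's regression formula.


T_est = rxx * X + (1 - rxx) * mean
T_est = 0.69 * 81 + 0.31 * 51.3
T_est = 55.89 + 15.903
T_est = 71.793

71.793


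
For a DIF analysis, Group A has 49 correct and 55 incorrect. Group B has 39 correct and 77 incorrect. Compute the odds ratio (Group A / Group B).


Odds_A = 49/55 = 0.8909
Odds_B = 39/77 = 0.5065
OR = Odds_A / Odds_B = 0.8909 / 0.5065
Exactly, OR = (49 * 77) / (55 * 39) = 3773 / 2145
OR = 1.759

1.759


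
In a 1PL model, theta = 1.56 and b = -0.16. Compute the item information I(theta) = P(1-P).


P = 1/(1+exp(-(1.56--0.16))) = 0.8481
I = P*(1-P) = 0.8481 * 0.1519
I = 0.1288

0.1288


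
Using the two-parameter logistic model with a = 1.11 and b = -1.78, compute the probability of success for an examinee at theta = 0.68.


a*(theta - b) = 1.11 * (0.68 - -1.78) = 2.7306
exp(-2.7306) = 0.0652
P = 1 / (1 + 0.0652)
P = 0.9388

0.9388


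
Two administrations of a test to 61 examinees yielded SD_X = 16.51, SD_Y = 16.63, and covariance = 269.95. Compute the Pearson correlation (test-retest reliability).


r = cov(X,Y) / (SD_X * SD_Y)
r = 269.95 / (16.51 * 16.63)
r = 269.95 / 274.5613
r = 0.9832

0.9832


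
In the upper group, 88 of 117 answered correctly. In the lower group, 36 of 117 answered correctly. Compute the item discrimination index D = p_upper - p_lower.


p_upper = 88/117 = 0.7521
p_lower = 36/117 = 0.3077
D = 0.7521 - 0.3077 = 0.4444

0.4444


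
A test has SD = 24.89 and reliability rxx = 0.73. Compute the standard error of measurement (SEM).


SEM = SD * sqrt(1 - rxx)
SEM = 24.89 * sqrt(1 - 0.73)
SEM = 24.89 * sqrt(0.27) = 24.89 * 0.519615
SEM = 12.9332

12.9332


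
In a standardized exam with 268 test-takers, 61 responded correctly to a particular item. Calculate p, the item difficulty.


Item difficulty p = number correct / total examinees
p = 61 / 268
p = 0.2276

0.2276


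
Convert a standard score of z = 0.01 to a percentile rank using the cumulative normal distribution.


CDF(z) = 0.5 * (1 + erf(z/sqrt(2)))
erf(0.0071) = 0.008
CDF = 0.504
Percentile rank = 0.504 * 100 = 50.4

50.4


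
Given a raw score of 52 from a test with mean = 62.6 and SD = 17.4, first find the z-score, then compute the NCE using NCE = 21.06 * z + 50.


z = (X - mean) / SD = (52 - 62.6) / 17.4
z = -10.6 / 17.4
z = -0.6092
NCE = NCE = 21.06z + 50
Carry z at full precision (z = -10.6 / 17.4) into the conversion:
NCE = 21.06 * (-10.6 / 17.4) + 50 = -223.236 / 17.4 + 50
NCE = -12.8297 + 50
NCE = 37.1703

37.1703


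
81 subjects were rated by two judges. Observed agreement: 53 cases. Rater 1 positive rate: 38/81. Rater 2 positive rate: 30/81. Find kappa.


P_o = 53/81 = 0.654321
P_e = (38*30 + 43*51) / 6561 = 0.508002
kappa = (P_o - P_e) / (1 - P_e)
kappa = (0.654321 - 0.508002) / (1 - 0.508002)
kappa = 0.2974

0.2974


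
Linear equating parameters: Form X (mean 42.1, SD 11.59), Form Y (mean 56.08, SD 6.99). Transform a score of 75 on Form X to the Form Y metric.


slope = SD_Y / SD_X = 6.99 / 11.59 ~ 0.6031
intercept = mean_Y - slope * mean_X = 56.08 - (6.99 / 11.59) * 42.1 ~ 30.6892
Y = slope * X + intercept. To avoid rounding drift from the rounded slope/intercept, evaluate the equivalent form Y = mean_Y + SD_Y * (X - mean_X) / SD_X at full precision:
Y = 56.08 + 6.99 * (75 - 42.1) / 11.59
Y = 56.08 + 6.99 * 32.9 / 11.59
Y = 56.08 + 229.971 / 11.59
Y = 56.08 + 19.8422
Y = 75.9222

75.9222


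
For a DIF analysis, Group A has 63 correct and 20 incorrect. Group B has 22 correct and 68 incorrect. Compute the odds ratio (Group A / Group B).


Odds_A = 63/20 = 3.15
Odds_B = 22/68 = 0.3235
OR = Odds_A / Odds_B = 3.15 / 0.3235
Exactly, OR = (63 * 68) / (20 * 22) = 4284 / 440
OR = 9.7364

9.7364


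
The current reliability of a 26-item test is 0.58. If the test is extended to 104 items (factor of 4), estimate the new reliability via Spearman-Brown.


r_new = (n * rxx) / (1 + (n-1) * rxx)
r_new = (4 * 0.58) / (1 + 3 * 0.58)
r_new = 2.32 / 2.74
r_new = 0.8467

0.8467


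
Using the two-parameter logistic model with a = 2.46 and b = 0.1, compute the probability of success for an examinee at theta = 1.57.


a*(theta - b) = 2.46 * (1.57 - 0.1) = 3.6162
exp(-3.6162) = 0.0269
P = 1 / (1 + 0.0269)
P = 0.9738

0.9738


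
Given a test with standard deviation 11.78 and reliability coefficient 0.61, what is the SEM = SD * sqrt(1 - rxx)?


SEM = SD * sqrt(1 - rxx)
SEM = 11.78 * sqrt(1 - 0.61)
SEM = 11.78 * sqrt(0.39) = 11.78 * 0.6245
SEM = 7.3566

7.3566


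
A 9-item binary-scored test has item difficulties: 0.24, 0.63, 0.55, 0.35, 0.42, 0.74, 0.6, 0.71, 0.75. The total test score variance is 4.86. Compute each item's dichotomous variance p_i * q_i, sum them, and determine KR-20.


For each item, compute p_i * q_i:
  Item 1: 0.24 * 0.76 = 0.1824
  Item 2: 0.63 * 0.37 = 0.2331
  Item 3: 0.55 * 0.45 = 0.2475
  Item 4: 0.35 * 0.65 = 0.2275
  Item 5: 0.42 * 0.58 = 0.2436
  Item 6: 0.74 * 0.26 = 0.1924
  Item 7: 0.6 * 0.4 = 0.24
  Item 8: 0.71 * 0.29 = 0.2059
  Item 9: 0.75 * 0.25 = 0.1875
Sum(p_i * q_i) = 0.1824 + 0.2331 + 0.2475 + 0.2275 + 0.2436 + 0.1924 + 0.24 + 0.2059 + 0.1875 = 1.9599
KR-20 = (k/(k-1)) * (1 - Sum(p_i*q_i) / Var_total)
= (9/8) * (1 - 1.9599/4.86)
= 1.125 * 0.5967
KR-20 = 0.6713

0.6713


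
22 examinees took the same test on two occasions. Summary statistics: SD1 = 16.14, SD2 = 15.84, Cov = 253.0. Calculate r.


r = cov(X,Y) / (SD_X * SD_Y)
r = 253.0 / (16.14 * 15.84)
r = 253.0 / 255.6576
r = 0.9896

0.9896
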